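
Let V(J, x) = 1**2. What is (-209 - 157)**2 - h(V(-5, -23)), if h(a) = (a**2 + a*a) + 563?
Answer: 133391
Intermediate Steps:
V(J, x) = 1
h(a) = 563 + 2*a**2 (h(a) = (a**2 + a**2) + 563 = 2*a**2 + 563 = 563 + 2*a**2)
(-209 - 157)**2 - h(V(-5, -23)) = (-209 - 157)**2 - (563 + 2*1**2) = (-366)**2 - (563 + 2*1) = 133956 - (563 + 2) = 133956 - 1*565 = 133956 - 565 = 133391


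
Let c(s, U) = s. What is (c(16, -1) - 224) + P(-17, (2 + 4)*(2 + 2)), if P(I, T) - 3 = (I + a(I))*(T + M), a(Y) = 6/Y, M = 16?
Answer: -15285/17 ≈ -899.12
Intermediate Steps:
P(I, T) = 3 + (16 + T)*(I + 6/I) (P(I, T) = 3 + (I + 6/I)*(T + 16) = 3 + (I + 6/I)*(16 + T) = 3 + (16 + T)*(I + 6/I))
(c(16, -1) - 224) + P(-17, (2 + 4)*(2 + 2)) = (16 - 224) + (96 + 6*((2 + 4)*(2 + 2)) - 17*(3 + 16*(-17) - 17*(2 + 4)*(2 + 2)))/(-17) = -208 - (96 + 6*(6*4) - 17*(3 - 272 - 102*4))/17 = -208 - (96 + 6*24 - 17*(3 - 272 - 17*24))/17 = -208 - (96 + 144 - 17*(3 - 272 - 408))/17 = -208 - (96 + 144 - 17*(-677))/17 = -208 - (96 + 144 + 11509)/17 = -208 - 1/17*11749 = -208 - 11749/17 = -15285/17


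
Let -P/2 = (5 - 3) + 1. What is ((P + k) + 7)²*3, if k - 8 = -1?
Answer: 192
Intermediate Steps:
k = 7 (k = 8 - 1 = 7)
P = -6 (P = -2*((5 - 3) + 1) = -2*(2 + 1) = -2*3 = -6)
((P + k) + 7)²*3 = ((-6 + 7) + 7)²*3 = (1 + 7)²*3 = 8²*3 = 64*3 = 192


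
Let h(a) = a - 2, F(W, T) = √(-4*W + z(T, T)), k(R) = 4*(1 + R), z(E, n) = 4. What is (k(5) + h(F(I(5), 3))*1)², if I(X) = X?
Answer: 468 + 176*I ≈ 468.0 + 176.0*I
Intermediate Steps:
k(R) = 4 + 4*R
F(W, T) = √(4 - 4*W) (F(W, T) = √(-4*W + 4) = √(4 - 4*W))
h(a) = -2 + a
(k(5) + h(F(I(5), 3))*1)² = ((4 + 4*5) + (-2 + 2*√(1 - 1*5))*1)² = ((4 + 20) + (-2 + 2*√(1 - 5))*1)² = (24 + (-2 + 2*√(-4))*1)² = (24 + (-2 + 2*(2*I))*1)² = (24 + (-2 + 4*I)*1)² = (24 + (-2 + 4*I))² = (22 + 4*I)²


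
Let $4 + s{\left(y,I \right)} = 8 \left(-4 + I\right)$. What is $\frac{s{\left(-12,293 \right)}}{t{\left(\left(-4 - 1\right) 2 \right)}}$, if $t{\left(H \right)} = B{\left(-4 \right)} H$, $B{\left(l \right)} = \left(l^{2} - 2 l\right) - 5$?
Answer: $- \frac{1154}{95} \approx -12.147$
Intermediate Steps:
$B{\left(l \right)} = -5 + l^{2} - 2 l$
$s{\left(y,I \right)} = -36 + 8 I$ ($s{\left(y,I \right)} = -4 + 8 \left(-4 + I\right) = -4 + \left(-32 + 8 I\right) = -36 + 8 I$)
$t{\left(H \right)} = 19 H$ ($t{\left(H \right)} = \left(-5 + \left(-4\right)^{2} - -8\right) H = \left(-5 + 16 + 8\right) H = 19 H$)
$\frac{s{\left(-12,293 \right)}}{t{\left(\left(-4 - 1\right) 2 \right)}} = \frac{-36 + 8 \cdot 293}{19 \left(-4 - 1\right) 2} = \frac{-36 + 2344}{19 \left(\left(-5\right) 2\right)} = \frac{2308}{19 \left(-10\right)} = \frac{2308}{-190} = 2308 \left(- \frac{1}{190}\right) = - \frac{1154}{95}$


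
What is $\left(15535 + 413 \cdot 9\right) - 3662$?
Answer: $15590$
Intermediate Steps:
$\left(15535 + 413 \cdot 9\right) - 3662 = \left(15535 + 3717\right) - 3662 = 19252 - 3662 = 15590$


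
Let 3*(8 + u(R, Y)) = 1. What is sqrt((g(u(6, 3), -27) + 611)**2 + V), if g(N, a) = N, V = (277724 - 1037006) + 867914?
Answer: 14*sqrt(21703)/3 ≈ 687.49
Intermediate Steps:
V = 108632 (V = -759282 + 867914 = 108632)
u(R, Y) = -23/3 (u(R, Y) = -8 + (1/3)*1 = -8 + 1/3 = -23/3)
sqrt((g(u(6, 3), -27) + 611)**2 + V) = sqrt((-23/3 + 611)**2 + 108632) = sqrt((1810/3)**2 + 108632) = sqrt(3276100/9 + 108632) = sqrt(4253788/9) = 14*sqrt(21703)/3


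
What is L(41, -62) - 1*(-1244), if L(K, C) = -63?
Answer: 1181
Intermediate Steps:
L(41, -62) - 1*(-1244) = -63 - 1*(-1244) = -63 + 1244 = 1181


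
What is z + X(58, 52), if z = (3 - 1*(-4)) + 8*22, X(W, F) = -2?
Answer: 181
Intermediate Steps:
z = 183 (z = (3 + 4) + 176 = 7 + 176 = 183)
z + X(58, 52) = 183 - 2 = 181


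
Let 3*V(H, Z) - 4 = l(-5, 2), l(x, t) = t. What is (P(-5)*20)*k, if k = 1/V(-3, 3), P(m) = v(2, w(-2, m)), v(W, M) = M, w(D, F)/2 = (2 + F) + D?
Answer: -100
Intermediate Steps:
w(D, F) = 4 + 2*D + 2*F (w(D, F) = 2*((2 + F) + D) = 2*(2 + D + F) = 4 + 2*D + 2*F)
V(H, Z) = 2 (V(H, Z) = 4/3 + (1/3)*2 = 4/3 + 2/3 = 2)
P(m) = 2*m (P(m) = 4 + 2*(-2) + 2*m = 4 - 4 + 2*m = 2*m)
k = 1/2 ≈ 0.50000
(P(-5)*20)*k = ((2*(-5))*20)*(1/2) = -10*20*(1/2) = -200*1/2 = -100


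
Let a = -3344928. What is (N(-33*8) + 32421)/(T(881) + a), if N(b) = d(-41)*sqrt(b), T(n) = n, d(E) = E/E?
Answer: -32421/3344047 - 2*I*sqrt(66)/3344047 ≈ -0.0096951 - 4.8588e-6*I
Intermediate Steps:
d(E) = 1
N(b) = sqrt(b) (N(b) = 1*sqrt(b) = sqrt(b))
(N(-33*8) + 32421)/(T(881) + a) = (sqrt(-33*8) + 32421)/(881 - 3344928) = (sqrt(-264) + 32421)/(-3344047) = (2*I*sqrt(66) + 32421)*(-1/3344047) = (32421 + 2*I*sqrt(66))*(-1/3344047) = -32421/3344047 - 2*I*sqrt(66)/3344047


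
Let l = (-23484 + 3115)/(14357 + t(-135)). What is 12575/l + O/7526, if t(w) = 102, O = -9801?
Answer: -1368591444119/153297094 ≈ -8927.7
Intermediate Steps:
l = -20369/14459 (l = (-23484 + 3115)/(14357 + 102) = -20369/14459 ≈ -1.4087)
12575/l + O/7526 = 12575/(-20369/14459) - 9801/7526 = 12575*(-14459/20369) - 9801*1/7526 = -181821925/20369 - 9801/7526 = -1368591444119/153297094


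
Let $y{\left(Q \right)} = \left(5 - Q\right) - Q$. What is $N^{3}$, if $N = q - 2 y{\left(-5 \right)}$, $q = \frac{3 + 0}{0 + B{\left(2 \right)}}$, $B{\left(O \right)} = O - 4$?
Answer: $- \frac{250047}{8} \approx -31256.0$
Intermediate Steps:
$B{\left(O \right)} = -4 + O$ ($B{\left(O \right)} = O - 4 = -4 + O$)
$y{\left(Q \right)} = 5 - 2 Q$
$q = - \frac{3}{2}$ ($q = \frac{3 + 0}{0 + \left(-4 + 2\right)} = \frac{3}{0 - 2} = \frac{3}{-2} = 3 \left(- \frac{1}{2}\right) = - \frac{3}{2} \approx -1.5$)
$N = - \frac{63}{2}$ ($N = - \frac{3}{2} - 2 \left(5 - -10\right) = - \frac{3}{2} - 2 \left(5 + 10\right) = - \frac{3}{2} - 30 = - \frac{63}{2} \approx -31.5$)
$N^{3} = \left(- \frac{63}{2}\right)^{3} = - \frac{250047}{8}$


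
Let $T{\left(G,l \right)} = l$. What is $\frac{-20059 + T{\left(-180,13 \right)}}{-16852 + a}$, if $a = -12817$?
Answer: $\frac{20046}{29669} \approx 0.67565$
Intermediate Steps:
$\frac{-20059 + T{\left(-180,13 \right)}}{-16852 + a} = \frac{-20059 + 13}{-16852 - 12817} = - \frac{20046}{-29669} = \left(-20046\right) \left(- \frac{1}{29669}\right) = \frac{20046}{29669}$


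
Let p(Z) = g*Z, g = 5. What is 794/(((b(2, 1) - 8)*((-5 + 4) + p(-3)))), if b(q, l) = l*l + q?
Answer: 397/40 ≈ 9.9250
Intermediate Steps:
b(q, l) = q + l² (b(q, l) = l² + q = q + l²)
p(Z) = 5*Z
794/(((b(2, 1) - 8)*((-5 + 4) + p(-3)))) = 794/((((2 + 1²) - 8)*((-5 + 4) + 5*(-3)))) = 794/((((2 + 1) - 8)*(-1 - 15))) = 794/(((3 - 8)*(-16))) = 794/((-5*(-16))) = 794/80 = 794*(1/80) = 397/40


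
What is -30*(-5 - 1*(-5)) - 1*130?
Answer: -130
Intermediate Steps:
-30*(-5 - 1*(-5)) - 1*130 = -30*(-5 + 5) - 130 = -0 - 130 = -30*0 - 130 = 0 - 130 = -130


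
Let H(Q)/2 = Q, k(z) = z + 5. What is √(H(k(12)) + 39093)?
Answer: √39127 ≈ 197.81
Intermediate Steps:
k(z) = 5 + z
H(Q) = 2*Q
√(H(k(12)) + 39093) = √(2*(5 + 12) + 39093) = √(2*17 + 39093) = √(34 + 39093) = √39127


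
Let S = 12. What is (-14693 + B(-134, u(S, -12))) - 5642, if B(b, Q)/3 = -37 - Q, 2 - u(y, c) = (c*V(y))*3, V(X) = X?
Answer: -21748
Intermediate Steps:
u(y, c) = 2 - 3*c*y (u(y, c) = 2 - c*y*3 = 2 - 3*c*y)
B(b, Q) = -111 - 3*Q (B(b, Q) = 3*(-37 - Q) = -111 - 3*Q)
(-14693 + B(-134, u(S, -12))) - 5642 = (-14693 + (-111 - 3*(2 - 3*(-12)*12))) - 5642 = (-14693 + (-111 - 3*(2 + 432))) - 5642 = (-14693 + (-111 - 3*434)) - 5642 = (-14693 + (-111 - 1302)) - 5642 = (-14693 - 1413) - 5642 = -16106 - 5642 = -21748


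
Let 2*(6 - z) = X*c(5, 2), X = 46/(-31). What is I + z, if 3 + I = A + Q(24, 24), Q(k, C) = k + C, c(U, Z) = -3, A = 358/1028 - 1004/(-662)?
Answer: 267078195/5274154 ≈ 50.639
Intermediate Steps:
A = 317277/170134 (A = 358*(1/1028) - 1004*(-1/662) = 179/514 + 502/331 = 317277/170134 ≈ 1.8649)
Q(k, C) = C + k
X = -46/31 (X = 46*(-1/31) = -46/31 ≈ -1.4839)
I = 7973307/170134 (I = -3 + (317277/170134 + (24 + 24)) = -3 + (317277/170134 + 48) = -3 + 8483709/170134 = 7973307/170134 ≈ 46.865)
z = 117/31 (z = 6 - (-23)*(-3)/31 = 6 - ½*138/31 = 6 - 69/31 = 117/31 ≈ 3.7742)
I + z = 7973307/170134 + 117/31 = 267078195/5274154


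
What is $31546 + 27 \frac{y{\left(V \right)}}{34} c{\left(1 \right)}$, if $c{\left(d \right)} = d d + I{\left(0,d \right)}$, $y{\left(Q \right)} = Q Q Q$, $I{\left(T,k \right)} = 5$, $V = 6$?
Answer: $\frac{553778}{17} \approx 32575.0$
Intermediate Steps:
$y{\left(Q \right)} = Q^{3}$ ($y{\left(Q \right)} = Q^{2} Q = Q^{3}$)
$c{\left(d \right)} = 5 + d^{2}$ ($c{\left(d \right)} = d d + 5 = d^{2} + 5 = 5 + d^{2}$)
$31546 + 27 \frac{y{\left(V \right)}}{34} c{\left(1 \right)} = 31546 + 27 \frac{6^{3}}{34} \left(5 + 1^{2}\right) = 31546 + 27 \cdot 216 \cdot \frac{1}{34} \left(5 + 1\right) = 31546 + 27 \cdot \frac{108}{17} \cdot 6 = 31546 + \frac{2916}{17} \cdot 6 = 31546 + \frac{17496}{17} = \frac{553778}{17}$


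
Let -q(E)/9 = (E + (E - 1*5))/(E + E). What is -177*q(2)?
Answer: -1593/4 ≈ -398.25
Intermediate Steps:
q(E) = -9*(-5 + 2*E)/(2*E) (q(E) = -9*(E + (E - 1*5))/(E + E) = -9*(E + (E - 5))/(2*E) = -9*(E + (-5 + E))*1/(2*E) = -9*(-5 + 2*E)*1/(2*E) = -9*(-5 + 2*E)/(2*E))
-177*q(2) = -177*(-9 + (45/2)/2) = -177*(-9 + (45/2)*(1/2)) = -177*(-9 + 45/4) = -177*9/4 = -1593/4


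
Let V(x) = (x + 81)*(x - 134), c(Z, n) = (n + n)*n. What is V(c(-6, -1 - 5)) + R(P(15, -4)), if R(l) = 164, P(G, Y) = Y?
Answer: -9322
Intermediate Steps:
c(Z, n) = 2*n**2 (c(Z, n) = (2*n)*n = 2*n**2)
V(x) = (-134 + x)*(81 + x) (V(x) = (81 + x)*(-134 + x) = (-134 + x)*(81 + x))
V(c(-6, -1 - 5)) + R(P(15, -4)) = (-10854 + (2*(-1 - 5)**2)**2 - 106*(-1 - 5)**2) + 164 = (-10854 + (2*(-6)**2)**2 - 106*(-6)**2) + 164 = (-10854 + (2*36)**2 - 106*36) + 164 = (-10854 + 72**2 - 53*72) + 164 = (-10854 + 5184 - 3816) + 164 = -9486 + 164 = -9322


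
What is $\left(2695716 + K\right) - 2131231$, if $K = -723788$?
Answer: $-159303$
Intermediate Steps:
$\left(2695716 + K\right) - 2131231 = \left(2695716 - 723788\right) - 2131231 = 1971928 - 2131231 = -159303$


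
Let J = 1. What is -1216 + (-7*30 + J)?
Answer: -1425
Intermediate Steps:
-1216 + (-7*30 + J) = -1216 + (-7*30 + 1) = -1216 + (-210 + 1) = -1216 - 209 = -1425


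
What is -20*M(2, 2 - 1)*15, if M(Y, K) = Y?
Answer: -600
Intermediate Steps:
-20*M(2, 2 - 1)*15 = -20*2*15 = -40*15 = -600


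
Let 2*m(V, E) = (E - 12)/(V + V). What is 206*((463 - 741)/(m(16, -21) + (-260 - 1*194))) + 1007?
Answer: 32957775/29089 ≈ 1133.0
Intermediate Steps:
m(V, E) = (-12 + E)/(4*V) (m(V, E) = ((E - 12)/(V + V))/2 = ((-12 + E)/((2*V)))/2 = ((-12 + E)*(1/(2*V)))/2 = ((-12 + E)/(2*V))/2 = (-12 + E)/(4*V))
206*((463 - 741)/(m(16, -21) + (-260 - 1*194))) + 1007 = 206*((463 - 741)/((¼)*(-12 - 21)/16 + (-260 - 1*194))) + 1007 = 206*(-278/((¼)*(1/16)*(-33) + (-260 - 194))) + 1007 = 206*(-278/(-33/64 - 454)) + 1007 = 206*(-278/(-29089/64)) + 1007 = 206*(-278*(-64/29089)) + 1007 = 206*(17792/29089) + 1007 = 3665152/29089 + 1007 = 32957775/29089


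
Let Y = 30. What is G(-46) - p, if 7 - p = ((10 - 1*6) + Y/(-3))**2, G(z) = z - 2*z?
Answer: 75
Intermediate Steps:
G(z) = -z
p = -29 (p = 7 - ((10 - 1*6) + 30/(-3))**2 = 7 - ((10 - 6) + 30*(-1/3))**2 = 7 - (4 - 10)**2 = 7 - 1*(-6)**2 = 7 - 1*36 = 7 - 36 = -29)
G(-46) - p = -1*(-46) - 1*(-29) = 46 + 29 = 75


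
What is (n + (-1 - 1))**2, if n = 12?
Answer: 100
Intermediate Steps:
(n + (-1 - 1))**2 = (12 + (-1 - 1))**2 = (12 - 2)**2 = 10**2 = 100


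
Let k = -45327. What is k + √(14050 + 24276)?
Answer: -45327 + √38326 ≈ -45131.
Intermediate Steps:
k + √(14050 + 24276) = -45327 + √(14050 + 24276) = -45327 + √38326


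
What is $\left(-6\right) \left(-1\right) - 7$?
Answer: $-1$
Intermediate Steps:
$\left(-6\right) \left(-1\right) - 7 = 6 - 7 = -1$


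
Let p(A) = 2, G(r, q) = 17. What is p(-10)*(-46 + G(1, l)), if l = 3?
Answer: -58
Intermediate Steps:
p(-10)*(-46 + G(1, l)) = 2*(-46 + 17) = 2*(-29) = -58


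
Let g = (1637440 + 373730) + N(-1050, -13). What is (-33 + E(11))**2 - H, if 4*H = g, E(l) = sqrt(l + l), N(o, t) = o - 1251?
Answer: -2004425/4 - 66*sqrt(22) ≈ -5.0142e+5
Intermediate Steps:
N(o, t) = -1251 + o
E(l) = sqrt(2)*sqrt(l) (E(l) = sqrt(2*l) = sqrt(2)*sqrt(l))
g = 2008869 (g = (1637440 + 373730) + (-1251 - 1050) = 2011170 - 2301 = 2008869)
H = 2008869/4 (H = (1/4)*2008869 = 2008869/4 ≈ 5.0222e+5)
(-33 + E(11))**2 - H = (-33 + sqrt(2)*sqrt(11))**2 - 1*2008869/4 = (-33 + sqrt(22))**2 - 2008869/4 = -2008869/4 + (-33 + sqrt(22))**2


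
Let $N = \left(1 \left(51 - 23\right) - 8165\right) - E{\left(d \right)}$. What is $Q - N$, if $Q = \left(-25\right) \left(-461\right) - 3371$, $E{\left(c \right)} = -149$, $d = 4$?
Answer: $16142$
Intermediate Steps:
$N = -7988$ ($N = \left(1 \left(51 - 23\right) - 8165\right) - -149 = \left(1 \cdot 28 - 8165\right) + 149 = \left(28 - 8165\right) + 149 = -8137 + 149 = -7988$)
$Q = 8154$ ($Q = 11525 - 3371 = 8154$)
$Q - N = 8154 - -7988 = 8154 + 7988 = 16142$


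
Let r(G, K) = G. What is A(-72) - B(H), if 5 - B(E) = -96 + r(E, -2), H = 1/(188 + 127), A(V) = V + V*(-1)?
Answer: -31814/315 ≈ -101.00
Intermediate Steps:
A(V) = 0 (A(V) = V - V = 0)
H = 1/315 ≈ 0.0031746
B(E) = 101 - E (B(E) = 5 - (-96 + E) = 5 + (96 - E) = 101 - E)
A(-72) - B(H) = 0 - (101 - 1*1/315) = 0 - (101 - 1/315) = 0 - 1*31814/315 = 0 - 31814/315 = -31814/315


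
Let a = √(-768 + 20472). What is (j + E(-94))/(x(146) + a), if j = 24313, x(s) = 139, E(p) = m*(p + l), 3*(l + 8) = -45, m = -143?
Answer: -5705116/383 + 82088*√4926/383 ≈ 146.92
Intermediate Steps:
a = 2*√4926 (a = √19704 = 2*√4926 ≈ 140.37)
l = -23 (l = -8 + (⅓)*(-45) = -8 - 15 = -23)
E(p) = 3289 - 143*p (E(p) = -143*(p - 23) = -143*(-23 + p) = 3289 - 143*p)
(j + E(-94))/(x(146) + a) = (24313 + (3289 - 143*(-94)))/(139 + 2*√4926) = (24313 + (3289 + 13442))/(139 + 2*√4926) = (24313 + 16731)/(139 + 2*√4926) = 41044/(139 + 2*√4926)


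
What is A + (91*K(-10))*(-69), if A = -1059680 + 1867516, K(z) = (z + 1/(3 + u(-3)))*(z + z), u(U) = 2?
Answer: -422848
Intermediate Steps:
K(z) = 2*z*(1/5 + z) (K(z) = (z + 1/(3 + 2))*(z + z) = (z + 1/5)*(2*z) = (1/5 + z)*(2*z) = 2*z*(1/5 + z))
A = 807836
A + (91*K(-10))*(-69) = 807836 + (91*((2/5)*(-10)*(1 + 5*(-10))))*(-69) = 807836 + (91*((2/5)*(-10)*(1 - 50)))*(-69) = 807836 + (91*((2/5)*(-10)*(-49)))*(-69) = 807836 + (91*196)*(-69) = 807836 + 17836*(-69) = 807836 - 1230684 = -422848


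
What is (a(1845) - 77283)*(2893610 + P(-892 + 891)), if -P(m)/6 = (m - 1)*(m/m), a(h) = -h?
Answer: -228966521616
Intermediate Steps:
P(m) = 6 - 6*m (P(m) = -6*(m - 1)*m/m = -6*(-1 + m) = 6 - 6*m)
(a(1845) - 77283)*(2893610 + P(-892 + 891)) = (-1*1845 - 77283)*(2893610 + (6 - 6*(-892 + 891))) = (-1845 - 77283)*(2893610 + (6 - 6*(-1))) = -79128*(2893610 + (6 + 6)) = -79128*(2893610 + 12) = -79128*2893622 = -228966521616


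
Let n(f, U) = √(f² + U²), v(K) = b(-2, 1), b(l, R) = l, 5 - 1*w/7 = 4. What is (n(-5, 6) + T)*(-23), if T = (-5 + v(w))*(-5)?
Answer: -805 - 23*√61 ≈ -984.64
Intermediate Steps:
w = 7 (w = 35 - 7*4 = 35 - 28 = 7)
v(K) = -2
T = 35 (T = (-5 - 2)*(-5) = -7*(-5) = 35)
n(f, U) = √(U² + f²)
(n(-5, 6) + T)*(-23) = (√(6² + (-5)²) + 35)*(-23) = (√(36 + 25) + 35)*(-23) = (√61 + 35)*(-23) = (35 + √61)*(-23) = -805 - 23*√61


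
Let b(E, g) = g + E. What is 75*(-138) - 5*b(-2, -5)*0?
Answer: -10350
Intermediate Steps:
b(E, g) = E + g
75*(-138) - 5*b(-2, -5)*0 = 75*(-138) - 5*(-2 - 5)*0 = -10350 - 5*(-7)*0 = -10350 + 35*0 = -10350 + 0 = -10350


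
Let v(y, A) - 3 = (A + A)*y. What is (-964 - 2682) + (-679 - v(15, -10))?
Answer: -4028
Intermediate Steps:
v(y, A) = 3 + 2*A*y (v(y, A) = 3 + (A + A)*y = 3 + (2*A)*y = 3 + 2*A*y)
(-964 - 2682) + (-679 - v(15, -10)) = (-964 - 2682) + (-679 - (3 + 2*(-10)*15)) = -3646 + (-679 - (3 - 300)) = -3646 + (-679 - 1*(-297)) = -3646 + (-679 + 297) = -3646 - 382 = -4028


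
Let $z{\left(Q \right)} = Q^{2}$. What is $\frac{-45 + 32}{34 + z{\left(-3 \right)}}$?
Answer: $- \frac{13}{43} \approx -0.30233$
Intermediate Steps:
$\frac{-45 + 32}{34 + z{\left(-3 \right)}} = \frac{-45 + 32}{34 + \left(-3\right)^{2}} = - \frac{13}{34 + 9} = - \frac{13}{43}$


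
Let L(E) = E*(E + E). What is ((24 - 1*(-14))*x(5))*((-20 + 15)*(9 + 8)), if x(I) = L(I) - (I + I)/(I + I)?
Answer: -158270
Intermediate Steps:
L(E) = 2*E² (L(E) = E*(2*E) = 2*E²)
x(I) = -1 + 2*I² (x(I) = 2*I² - (I + I)/(I + I) = 2*I² - 2*I/(2*I) = 2*I² - 2*I*1/(2*I) = 2*I² - 1*1 = 2*I² - 1 = -1 + 2*I²)
((24 - 1*(-14))*x(5))*((-20 + 15)*(9 + 8)) = ((24 - 1*(-14))*(-1 + 2*5²))*((-20 + 15)*(9 + 8)) = ((24 + 14)*(-1 + 2*25))*(-5*17) = (38*(-1 + 50))*(-85) = (38*49)*(-85) = 1862*(-85) = -158270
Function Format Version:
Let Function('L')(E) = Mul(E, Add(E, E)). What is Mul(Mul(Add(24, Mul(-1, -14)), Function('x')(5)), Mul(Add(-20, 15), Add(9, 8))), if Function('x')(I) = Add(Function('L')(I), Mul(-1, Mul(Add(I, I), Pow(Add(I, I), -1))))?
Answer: -158270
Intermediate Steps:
Function('L')(E) = Mul(2, Pow(E, 2)) (Function('L')(E) = Mul(E, Mul(2, E)) = Mul(2, Pow(E, 2)))
Function('x')(I) = Add(-1, Mul(2, Pow(I, 2))) (Function('x')(I) = Add(Mul(2, Pow(I, 2)), Mul(-1, Mul(Add(I, I), Pow(Add(I, I), -1)))) = Add(Mul(2, Pow(I, 2)), Mul(-1, Mul(Mul(2, I), Pow(Mul(2, I), -1)))) = Add(Mul(2, Pow(I, 2)), Mul(-1, Mul(Mul(2, I), Mul(Rational(1, 2), Pow(I, -1))))) = Add(Mul(2, Pow(I, 2)), Mul(-1, 1)) = Add(Mul(2, Pow(I, 2)), -1) = Add(-1, Mul(2, Pow(I, 2))))
Mul(Mul(Add(24, Mul(-1, -14)), Function('x')(5)), Mul(Add(-20, 15), Add(9, 8))) = Mul(Mul(Add(24, Mul(-1, -14)), Add(-1, Mul(2, Pow(5, 2)))), Mul(Add(-20, 15), Add(9, 8))) = Mul(Mul(Add(24, 14), Add(-1, Mul(2, 25))), Mul(-5, 17)) = Mul(Mul(38, Add(-1, 50)), -85) = Mul(Mul(38, 49), -85) = Mul(1862, -85) = -158270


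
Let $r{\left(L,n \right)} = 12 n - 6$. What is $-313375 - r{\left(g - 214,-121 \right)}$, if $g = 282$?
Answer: $-311917$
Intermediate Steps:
$r{\left(L,n \right)} = -6 + 12 n$
$-313375 - r{\left(g - 214,-121 \right)} = -313375 - \left(-6 + 12 \left(-121\right)\right) = -313375 - \left(-6 - 1452\right) = -313375 - -1458 = -313375 + 1458 = -311917$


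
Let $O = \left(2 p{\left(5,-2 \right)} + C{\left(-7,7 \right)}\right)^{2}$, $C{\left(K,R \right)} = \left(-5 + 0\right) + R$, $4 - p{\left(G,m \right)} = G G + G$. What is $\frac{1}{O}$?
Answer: $\frac{1}{2500} \approx 0.0004$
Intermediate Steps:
$p{\left(G,m \right)} = 4 - G - G^{2}$ ($p{\left(G,m \right)} = 4 - \left(G G + G\right) = 4 - \left(G^{2} + G\right) = 4 - \left(G + G^{2}\right) = 4 - G - G^{2}$)
$C{\left(K,R \right)} = -5 + R$
$O = 2500$ ($O = \left(2 \left(4 - 5 - 5^{2}\right) + \left(-5 + 7\right)\right)^{2} = \left(2 \left(4 - 5 - 25\right) + 2\right)^{2} = \left(2 \left(-26\right) + 2\right)^{2} = \left(-52 + 2\right)^{2} = \left(-50\right)^{2} = 2500$)
$\frac{1}{O} = \frac{1}{2500}$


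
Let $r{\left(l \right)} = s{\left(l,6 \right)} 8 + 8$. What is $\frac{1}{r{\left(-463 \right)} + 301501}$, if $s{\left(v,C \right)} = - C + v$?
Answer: $\frac{1}{297757} \approx 3.3584 \cdot 10^{-6}$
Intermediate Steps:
$s{\left(v,C \right)} = v - C$
$r{\left(l \right)} = -40 + 8 l$ ($r{\left(l \right)} = \left(l - 6\right) 8 + 8 = \left(-6 + l\right) 8 + 8 = \left(-48 + 8 l\right) + 8 = -40 + 8 l$)
$\frac{1}{r{\left(-463 \right)} + 301501} = \frac{1}{\left(-40 + 8 \left(-463\right)\right) + 301501} = \frac{1}{\left(-40 - 3704\right) + 301501} = \frac{1}{-3744 + 301501} = \frac{1}{297757}$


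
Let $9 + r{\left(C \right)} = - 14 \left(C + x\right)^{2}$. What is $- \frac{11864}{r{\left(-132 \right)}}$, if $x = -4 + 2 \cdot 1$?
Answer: $\frac{11864}{251393} \approx 0.047193$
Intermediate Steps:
$x = -2$ ($x = -4 + 2 = -2$)
$r{\left(C \right)} = -9 - 14 \left(-2 + C\right)^{2}$ ($r{\left(C \right)} = -9 - 14 \left(C - 2\right)^{2} = -9 - 14 \left(-2 + C\right)^{2}$)
$- \frac{11864}{r{\left(-132 \right)}} = - \frac{11864}{-9 - 14 \left(-2 - 132\right)^{2}} = - \frac{11864}{-9 - 14 \left(-134\right)^{2}} = - \frac{11864}{-9 - 251384} = - \frac{11864}{-251393} = \left(-11864\right) \left(- \frac{1}{251393}\right) = \frac{11864}{251393}$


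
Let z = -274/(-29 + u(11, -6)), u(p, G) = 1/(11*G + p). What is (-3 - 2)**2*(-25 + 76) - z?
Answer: 1009915/798 ≈ 1265.6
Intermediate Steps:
u(p, G) = 1/(p + 11*G)
z = 7535/798 (z = -274/(-29 + 1/(11 + 11*(-6))) = -274/(-29 + 1/(11 - 66)) = -274/(-29 + 1/(-55)) = -274/(-29 - 1/55) = -274/(-1596/55) = -274*(-55/1596) = 7535/798 ≈ 9.4424)
(-3 - 2)**2*(-25 + 76) - z = (-3 - 2)**2*(-25 + 76) - 1*7535/798 = (-5)**2*51 - 7535/798 = 25*51 - 7535/798 = 1275 - 7535/798 = 1009915/798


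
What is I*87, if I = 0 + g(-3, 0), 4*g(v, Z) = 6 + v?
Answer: 261/4 ≈ 65.250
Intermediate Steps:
g(v, Z) = 3/2 + v/4 (g(v, Z) = (6 + v)/4 = 3/2 + v/4)
I = ¾ (I = 0 + (3/2 + (¼)*(-3)) = 0 + (3/2 - ¾) = 0 + ¾ = ¾ ≈ 0.75000)
I*87 = (¾)*87 = 261/4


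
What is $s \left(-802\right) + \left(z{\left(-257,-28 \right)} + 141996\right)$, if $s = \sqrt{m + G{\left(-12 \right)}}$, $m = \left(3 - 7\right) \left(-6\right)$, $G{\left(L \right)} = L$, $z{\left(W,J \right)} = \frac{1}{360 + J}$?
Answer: $\frac{47142673}{332} - 1604 \sqrt{3} \approx 1.3922 \cdot 10^{5}$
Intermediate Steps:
$m = 24$ ($m = \left(-4\right) \left(-6\right) = 24$)
$s = 2 \sqrt{3}$ ($s = \sqrt{24 - 12} = \sqrt{12} = 2 \sqrt{3} \approx 3.4641$)
$s \left(-802\right) + \left(z{\left(-257,-28 \right)} + 141996\right) = 2 \sqrt{3} \left(-802\right) + \left(\frac{1}{360 - 28} + 141996\right) = - 1604 \sqrt{3} + \left(\frac{1}{332} + 141996\right) = - 1604 \sqrt{3} + \frac{47142673}{332} = \frac{47142673}{332} - 1604 \sqrt{3}$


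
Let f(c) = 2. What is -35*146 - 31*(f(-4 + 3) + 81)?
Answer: -7683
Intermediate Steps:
-35*146 - 31*(f(-4 + 3) + 81) = -35*146 - 31*(2 + 81) = -5110 - 31*83 = -5110 - 2573 = -7683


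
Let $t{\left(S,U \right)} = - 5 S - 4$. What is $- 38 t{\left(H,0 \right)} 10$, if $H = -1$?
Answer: $-380$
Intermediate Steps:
$t{\left(S,U \right)} = -4 - 5 S$
$- 38 t{\left(H,0 \right)} 10 = - 38 \left(-4 - -5\right) 10 = - 38 \left(-4 + 5\right) 10 = \left(-38\right) 1 \cdot 10 = \left(-38\right) 10 = -380$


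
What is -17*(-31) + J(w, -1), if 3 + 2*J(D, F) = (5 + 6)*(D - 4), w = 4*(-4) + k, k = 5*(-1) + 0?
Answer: 388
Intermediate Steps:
k = -5 (k = -5 + 0 = -5)
w = -21 (w = 4*(-4) - 5 = -16 - 5 = -21)
J(D, F) = -47/2 + 11*D/2 (J(D, F) = -3/2 + ((5 + 6)*(D - 4))/2 = -3/2 + (11*(-4 + D))/2 = -3/2 + (-44 + 11*D)/2 = -3/2 + (-22 + 11*D/2) = -47/2 + 11*D/2)
-17*(-31) + J(w, -1) = -17*(-31) + (-47/2 + (11/2)*(-21)) = 527 + (-47/2 - 231/2) = 527 - 139 = 388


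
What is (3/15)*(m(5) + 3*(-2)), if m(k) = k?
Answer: -⅕ ≈ -0.20000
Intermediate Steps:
(3/15)*(m(5) + 3*(-2)) = (3/15)*(5 + 3*(-2)) = (3*(1/15))*(5 - 6) = (⅕)*(-1) = -⅕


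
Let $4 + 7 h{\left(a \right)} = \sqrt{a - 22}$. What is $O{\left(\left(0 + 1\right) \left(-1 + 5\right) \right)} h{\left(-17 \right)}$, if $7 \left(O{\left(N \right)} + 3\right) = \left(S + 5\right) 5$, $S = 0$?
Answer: $- \frac{16}{49} + \frac{4 i \sqrt{39}}{49} \approx -0.32653 + 0.5098 i$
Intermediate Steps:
$h{\left(a \right)} = - \frac{4}{7} + \frac{\sqrt{-22 + a}}{7}$ ($h{\left(a \right)} = - \frac{4}{7} + \frac{\sqrt{a - 22}}{7} = - \frac{4}{7} + \frac{\sqrt{-22 + a}}{7}$)
$O{\left(N \right)} = \frac{4}{7}$ ($O{\left(N \right)} = -3 + \frac{\left(0 + 5\right) 5}{7} = -3 + \frac{5 \cdot 5}{7} = -3 + \frac{1}{7} \cdot 25 = -3 + \frac{25}{7} = \frac{4}{7}$)
$O{\left(\left(0 + 1\right) \left(-1 + 5\right) \right)} h{\left(-17 \right)} = \frac{4 \left(- \frac{4}{7} + \frac{\sqrt{-22 - 17}}{7}\right)}{7} = \frac{4 \left(- \frac{4}{7} + \frac{\sqrt{-39}}{7}\right)}{7} = \frac{4 \left(- \frac{4}{7} + \frac{i \sqrt{39}}{7}\right)}{7} = - \frac{16}{49} + \frac{4 i \sqrt{39}}{49}$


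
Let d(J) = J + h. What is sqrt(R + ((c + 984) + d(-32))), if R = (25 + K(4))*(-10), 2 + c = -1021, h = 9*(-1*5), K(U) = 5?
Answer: 4*I*sqrt(26) ≈ 20.396*I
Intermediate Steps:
h = -45 (h = 9*(-5) = -45)
c = -1023 (c = -2 - 1021 = -1023)
R = -300 (R = (25 + 5)*(-10) = 30*(-10) = -300)
d(J) = -45 + J (d(J) = J - 45 = -45 + J)
sqrt(R + ((c + 984) + d(-32))) = sqrt(-300 + ((-1023 + 984) + (-45 - 32))) = sqrt(-300 + (-39 - 77)) = sqrt(-300 - 116) = sqrt(-416) = 4*I*sqrt(26)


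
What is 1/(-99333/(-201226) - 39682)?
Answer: -201226/7984950799 ≈ -2.5201e-5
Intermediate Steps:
1/(-99333/(-201226) - 39682) = 1/(-99333*(-1/201226) - 39682) = 1/(99333/201226 - 39682) = 1/(-7984950799/201226) = -201226/7984950799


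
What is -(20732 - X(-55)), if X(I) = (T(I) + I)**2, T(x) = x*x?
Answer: 8800168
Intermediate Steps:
T(x) = x**2
X(I) = (I + I**2)**2 (X(I) = (I**2 + I)**2 = (I + I**2)**2)
-(20732 - X(-55)) = -(20732 - (-55)**2*(1 - 55)**2) = -(20732 - 3025*(-54)**2) = -(20732 - 3025*2916) = -(20732 - 1*8820900) = -(20732 - 8820900) = -1*(-8800168) = 8800168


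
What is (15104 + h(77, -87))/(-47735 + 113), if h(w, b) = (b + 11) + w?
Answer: -5035/15874 ≈ -0.31719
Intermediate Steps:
h(w, b) = 11 + b + w (h(w, b) = (11 + b) + w = 11 + b + w)
(15104 + h(77, -87))/(-47735 + 113) = (15104 + (11 - 87 + 77))/(-47735 + 113) = (15104 + 1)/(-47622) = 15105*(-1/47622) = -5035/15874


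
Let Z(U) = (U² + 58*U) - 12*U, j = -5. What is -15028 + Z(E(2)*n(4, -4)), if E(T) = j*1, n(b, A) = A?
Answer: -13708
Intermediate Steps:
E(T) = -5 (E(T) = -5*1 = -5)
Z(U) = U² + 46*U
-15028 + Z(E(2)*n(4, -4)) = -15028 + (-5*(-4))*(46 - 5*(-4)) = -15028 + 20*(46 + 20) = -15028 + 20*66 = -15028 + 1320 = -13708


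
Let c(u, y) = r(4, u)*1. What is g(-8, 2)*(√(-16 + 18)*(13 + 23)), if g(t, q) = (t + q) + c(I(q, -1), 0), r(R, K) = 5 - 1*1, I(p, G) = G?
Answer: -72*√2 ≈ -101.82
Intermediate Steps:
r(R, K) = 4 (r(R, K) = 5 - 1 = 4)
c(u, y) = 4 (c(u, y) = 4*1 = 4)
g(t, q) = 4 + q + t (g(t, q) = (t + q) + 4 = (q + t) + 4 = 4 + q + t)
g(-8, 2)*(√(-16 + 18)*(13 + 23)) = (4 + 2 - 8)*(√(-16 + 18)*(13 + 23)) = -2*√2*36 = -72*√2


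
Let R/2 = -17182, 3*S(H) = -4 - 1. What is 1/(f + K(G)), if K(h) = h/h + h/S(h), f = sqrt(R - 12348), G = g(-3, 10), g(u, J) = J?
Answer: -5/46737 - 2*I*sqrt(11678)/46737 ≈ -0.00010698 - 0.0046244*I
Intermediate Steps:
S(H) = -5/3 (S(H) = (-4 - 1)/3 = (1/3)*(-5) = -5/3)
R = -34364 (R = 2*(-17182) = -34364)
G = 10
f = 2*I*sqrt(11678) (f = sqrt(-34364 - 12348) = sqrt(-46712) = 2*I*sqrt(11678) ≈ 216.13*I)
K(h) = 1 - 3*h/5 (K(h) = h/h + h/(-5/3) = 1 + h*(-3/5) = 1 - 3*h/5)
1/(f + K(G)) = 1/(2*I*sqrt(11678) + (1 - 3/5*10)) = 1/(2*I*sqrt(11678) + (1 - 6)) = 1/(2*I*sqrt(11678) - 5) = 1/(-5 + 2*I*sqrt(11678))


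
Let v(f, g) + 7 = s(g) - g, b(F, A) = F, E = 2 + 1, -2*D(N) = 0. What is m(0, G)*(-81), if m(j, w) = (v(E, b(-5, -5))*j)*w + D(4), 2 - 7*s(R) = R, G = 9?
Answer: 0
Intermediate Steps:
D(N) = 0 (D(N) = -1/2*0 = 0)
s(R) = 2/7 - R/7
E = 3
v(f, g) = -47/7 - 8*g/7 (v(f, g) = -7 + ((2/7 - g/7) - g) = -7 + (2/7 - 8*g/7) = -47/7 - 8*g/7)
m(j, w) = -j*w (m(j, w) = ((-47/7 - 8/7*(-5))*j)*w + 0 = ((-47/7 + 40/7)*j)*w + 0 = (-j)*w + 0 = -j*w + 0 = -j*w)
m(0, G)*(-81) = -1*0*9*(-81) = 0*(-81) = 0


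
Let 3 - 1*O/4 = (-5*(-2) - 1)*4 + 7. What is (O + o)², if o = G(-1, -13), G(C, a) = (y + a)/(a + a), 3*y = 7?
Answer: 38738176/1521 ≈ 25469.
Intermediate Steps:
y = 7/3 (y = (⅓)*7 = 7/3 ≈ 2.3333)
G(C, a) = (7/3 + a)/(2*a) (G(C, a) = (7/3 + a)/(a + a) = (7/3 + a)/((2*a)) = (7/3 + a)*(1/(2*a)) = (7/3 + a)/(2*a))
o = 16/39 (o = (⅙)*(7 + 3*(-13))/(-13) = (⅙)*(-1/13)*(7 - 39) = (⅙)*(-1/13)*(-32) = 16/39 ≈ 0.41026)
O = -160 (O = 12 - 4*((-5*(-2) - 1)*4 + 7) = 12 - 4*((10 - 1)*4 + 7) = 12 - 4*(9*4 + 7) = 12 - 4*(36 + 7) = 12 - 4*43 = 12 - 172 = -160)
(O + o)² = (-160 + 16/39)² = (-6224/39)² = 38738176/1521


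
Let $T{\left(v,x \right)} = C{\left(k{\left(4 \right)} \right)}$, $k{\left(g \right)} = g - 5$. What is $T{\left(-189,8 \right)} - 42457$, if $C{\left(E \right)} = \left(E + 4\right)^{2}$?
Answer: $-42448$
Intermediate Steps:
$k{\left(g \right)} = -5 + g$ ($k{\left(g \right)} = g - 5 = -5 + g$)
$C{\left(E \right)} = \left(4 + E\right)^{2}$
$T{\left(v,x \right)} = 9$ ($T{\left(v,x \right)} = \left(4 + \left(-5 + 4\right)\right)^{2} = \left(4 - 1\right)^{2} = 3^{2} = 9$)
$T{\left(-189,8 \right)} - 42457 = 9 - 42457 = -42448$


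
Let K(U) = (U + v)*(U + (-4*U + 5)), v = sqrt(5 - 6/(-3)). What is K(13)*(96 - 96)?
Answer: 0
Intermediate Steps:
v = sqrt(7) (v = sqrt(5 - 6*(-1/3)) = sqrt(5 + 2) = sqrt(7) ≈ 2.6458)
K(U) = (5 - 3*U)*(U + sqrt(7)) (K(U) = (U + sqrt(7))*(U + (-4*U + 5)) = (U + sqrt(7))*(U + (5 - 4*U)) = (U + sqrt(7))*(5 - 3*U) = (5 - 3*U)*(U + sqrt(7)))
K(13)*(96 - 96) = (-3*13**2 + 5*13 + 5*sqrt(7) - 3*13*sqrt(7))*(96 - 96) = (-3*169 + 65 + 5*sqrt(7) - 39*sqrt(7))*0 = (-507 + 65 + 5*sqrt(7) - 39*sqrt(7))*0 = (-442 - 34*sqrt(7))*0 = 0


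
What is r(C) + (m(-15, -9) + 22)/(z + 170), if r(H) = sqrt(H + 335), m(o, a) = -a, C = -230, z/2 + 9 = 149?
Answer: 31/450 + sqrt(105) ≈ 10.316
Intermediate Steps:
z = 280 (z = -18 + 2*149 = -18 + 298 = 280)
r(H) = sqrt(335 + H)
r(C) + (m(-15, -9) + 22)/(z + 170) = sqrt(335 - 230) + (-1*(-9) + 22)/(280 + 170) = sqrt(105) + (9 + 22)/450 = sqrt(105) + 31*(1/450) = sqrt(105) + 31/450 = 31/450 + sqrt(105)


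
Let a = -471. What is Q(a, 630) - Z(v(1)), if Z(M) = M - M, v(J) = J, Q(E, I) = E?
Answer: -471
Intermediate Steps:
Z(M) = 0
Q(a, 630) - Z(v(1)) = -471 - 1*0 = -471 + 0 = -471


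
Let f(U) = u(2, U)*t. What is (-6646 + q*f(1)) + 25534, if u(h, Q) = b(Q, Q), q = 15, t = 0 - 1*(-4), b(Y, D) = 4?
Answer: 19128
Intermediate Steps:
t = 4 (t = 0 + 4 = 4)
u(h, Q) = 4
f(U) = 16 (f(U) = 4*4 = 16)
(-6646 + q*f(1)) + 25534 = (-6646 + 15*16) + 25534 = (-6646 + 240) + 25534 = -6406 + 25534 = 19128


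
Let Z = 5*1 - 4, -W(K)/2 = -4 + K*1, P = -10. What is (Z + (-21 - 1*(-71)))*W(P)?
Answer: 1428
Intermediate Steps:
W(K) = 8 - 2*K (W(K) = -2*(-4 + K*1) = -2*(-4 + K) = 8 - 2*K)
Z = 1 (Z = 5 - 4 = 1)
(Z + (-21 - 1*(-71)))*W(P) = (1 + (-21 - 1*(-71)))*(8 - 2*(-10)) = (1 + (-21 + 71))*(8 + 20) = (1 + 50)*28 = 51*28 = 1428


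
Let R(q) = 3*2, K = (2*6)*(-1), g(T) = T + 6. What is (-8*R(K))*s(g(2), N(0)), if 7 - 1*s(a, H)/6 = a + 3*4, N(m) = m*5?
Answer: 3744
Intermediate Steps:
g(T) = 6 + T
K = -12 (K = 12*(-1) = -12)
R(q) = 6
N(m) = 5*m
s(a, H) = -30 - 6*a (s(a, H) = 42 - 6*(a + 3*4) = 42 - 6*(a + 12) = 42 - 6*(12 + a) = 42 + (-72 - 6*a) = -30 - 6*a)
(-8*R(K))*s(g(2), N(0)) = (-8*6)*(-30 - 6*(6 + 2)) = -48*(-30 - 6*8) = -48*(-30 - 48) = -48*(-78) = 3744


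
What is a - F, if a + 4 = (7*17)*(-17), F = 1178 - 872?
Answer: -2333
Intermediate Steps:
F = 306
a = -2027 (a = -4 + (7*17)*(-17) = -4 + 119*(-17) = -4 - 2023 = -2027)
a - F = -2027 - 1*306 = -2027 - 306 = -2333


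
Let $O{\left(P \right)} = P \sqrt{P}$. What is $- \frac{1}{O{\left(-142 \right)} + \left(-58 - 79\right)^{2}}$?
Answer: $- \frac{18769}{355138649} - \frac{142 i \sqrt{142}}{355138649} \approx -5.285 \cdot 10^{-5} - 4.7647 \cdot 10^{-6} i$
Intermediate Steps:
$O{\left(P \right)} = P^{\frac{3}{2}}$
$- \frac{1}{O{\left(-142 \right)} + \left(-58 - 79\right)^{2}} = - \frac{1}{\left(-142\right)^{\frac{3}{2}} + \left(-58 - 79\right)^{2}} = - \frac{1}{- 142 i \sqrt{142} + \left(-137\right)^{2}} = - \frac{1}{- 142 i \sqrt{142} + 18769} = - \frac{1}{18769 - 142 i \sqrt{142}}$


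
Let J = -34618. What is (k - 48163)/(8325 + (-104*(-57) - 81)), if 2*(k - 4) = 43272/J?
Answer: -277864983/81767716 ≈ -3.3982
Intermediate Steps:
k = 58418/17309 (k = 4 + (43272/(-34618))/2 = 4 + (43272*(-1/34618))/2 = 4 + (1/2)*(-21636/17309) = 4 - 10818/17309 = 58418/17309 ≈ 3.3750)
(k - 48163)/(8325 + (-104*(-57) - 81)) = (58418/17309 - 48163)/(8325 + (-104*(-57) - 81)) = -833594949/(17309*(8325 + (5928 - 81))) = -833594949/(17309*(8325 + 5847)) = -833594949/17309/14172 = -833594949/17309*1/14172 = -277864983/81767716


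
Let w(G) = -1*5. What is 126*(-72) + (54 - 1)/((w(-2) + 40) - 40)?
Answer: -45413/5 ≈ -9082.6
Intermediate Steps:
w(G) = -5
126*(-72) + (54 - 1)/((w(-2) + 40) - 40) = 126*(-72) + (54 - 1)/((-5 + 40) - 40) = -9072 + 53/(35 - 40) = -9072 + 53/(-5) = -9072 + 53*(-1/5) = -9072 - 53/5 = -45413/5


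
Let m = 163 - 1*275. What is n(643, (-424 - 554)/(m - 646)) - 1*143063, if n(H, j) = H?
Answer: -142420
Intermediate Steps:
m = -112 (m = 163 - 275 = -112)
n(643, (-424 - 554)/(m - 646)) - 1*143063 = 643 - 1*143063 = 643 - 143063 = -142420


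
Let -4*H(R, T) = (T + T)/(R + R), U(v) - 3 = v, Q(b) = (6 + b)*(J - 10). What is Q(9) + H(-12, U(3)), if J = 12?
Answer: 241/8 ≈ 30.125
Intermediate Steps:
Q(b) = 12 + 2*b (Q(b) = (6 + b)*(12 - 10) = (6 + b)*2 = 12 + 2*b)
U(v) = 3 + v
H(R, T) = -T/(4*R) (H(R, T) = -(T + T)/(4*(R + R)) = -2*T/(4*(2*R)) = -2*T*1/(2*R)/4 = -T/(4*R))
Q(9) + H(-12, U(3)) = (12 + 2*9) - ¼*(3 + 3)/(-12) = (12 + 18) - ¼*6*(-1/12) = 30 + ⅛ = 241/8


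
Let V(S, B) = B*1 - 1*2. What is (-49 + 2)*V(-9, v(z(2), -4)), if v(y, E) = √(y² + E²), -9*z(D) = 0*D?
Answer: -94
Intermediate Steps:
z(D) = 0 (z(D) = -0*D = -⅑*0 = 0)
v(y, E) = √(E² + y²)
V(S, B) = -2 + B (V(S, B) = B - 2 = -2 + B)
(-49 + 2)*V(-9, v(z(2), -4)) = (-49 + 2)*(-2 + √((-4)² + 0²)) = -47*(-2 + √(16 + 0)) = -47*(-2 + √16) = -47*(-2 + 4) = -47*2 = -94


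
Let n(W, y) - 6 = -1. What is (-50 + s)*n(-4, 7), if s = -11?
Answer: -305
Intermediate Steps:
n(W, y) = 5 (n(W, y) = 6 - 1 = 5)
(-50 + s)*n(-4, 7) = (-50 - 11)*5 = -61*5 = -305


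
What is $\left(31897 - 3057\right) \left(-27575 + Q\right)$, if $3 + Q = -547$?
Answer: $-811125000$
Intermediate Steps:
$Q = -550$ ($Q = -3 - 547 = -550$)
$\left(31897 - 3057\right) \left(-27575 + Q\right) = \left(31897 - 3057\right) \left(-27575 - 550\right) = 28840 \left(-28125\right) = -811125000$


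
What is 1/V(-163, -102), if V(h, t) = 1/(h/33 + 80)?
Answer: 2477/33 ≈ 75.061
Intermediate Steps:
V(h, t) = 1/(80 + h/33) (V(h, t) = 1/(h*(1/33) + 80) = 1/(h/33 + 80) = 1/(80 + h/33))
1/V(-163, -102) = 1/(33/(2640 - 163)) = 1/(33/2477) = 2477/33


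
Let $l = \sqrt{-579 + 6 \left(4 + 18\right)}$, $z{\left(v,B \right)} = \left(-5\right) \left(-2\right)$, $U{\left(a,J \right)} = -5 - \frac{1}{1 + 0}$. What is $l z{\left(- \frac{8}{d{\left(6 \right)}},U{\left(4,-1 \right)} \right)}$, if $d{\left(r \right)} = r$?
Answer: $10 i \sqrt{447} \approx 211.42 i$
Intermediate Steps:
$U{\left(a,J \right)} = -6$ ($U{\left(a,J \right)} = -5 - 1^{-1} = -5 - 1 = -6$)
$z{\left(v,B \right)} = 10$
$l = i \sqrt{447}$ ($l = \sqrt{-579 + 6 \cdot 22} = \sqrt{-579 + 132} = \sqrt{-447} = i \sqrt{447} \approx 21.142 i$)
$l z{\left(- \frac{8}{d{\left(6 \right)}},U{\left(4,-1 \right)} \right)} = i \sqrt{447} \cdot 10 = 10 i \sqrt{447}$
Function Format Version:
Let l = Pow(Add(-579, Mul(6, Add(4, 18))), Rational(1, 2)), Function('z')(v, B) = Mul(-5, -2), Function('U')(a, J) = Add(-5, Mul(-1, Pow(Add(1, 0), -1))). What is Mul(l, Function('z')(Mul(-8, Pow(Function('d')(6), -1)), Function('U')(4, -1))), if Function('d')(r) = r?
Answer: Mul(10, I, Pow(447, Rational(1, 2))) ≈ Mul(211.42, I)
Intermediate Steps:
Function('U')(a, J) = -6 (Function('U')(a, J) = Add(-5, Mul(-1, Pow(1, -1))) = Add(-5, Mul(-1, 1)) = Add(-5, -1) = -6)
Function('z')(v, B) = 10
l = Mul(I, Pow(447, Rational(1, 2))) (l = Pow(Add(-579, Mul(6, 22)), Rational(1, 2)) = Pow(Add(-579, 132), Rational(1, 2)) = Pow(-447, Rational(1, 2)) = Mul(I, Pow(447, Rational(1, 2))) ≈ Mul(21.142, I))
Mul(l, Function('z')(Mul(-8, Pow(Function('d')(6), -1)), Function('U')(4, -1))) = Mul(Mul(I, Pow(447, Rational(1, 2))), 10) = Mul(10, I, Pow(447, Rational(1, 2)))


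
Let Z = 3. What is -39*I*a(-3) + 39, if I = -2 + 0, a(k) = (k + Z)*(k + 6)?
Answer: 39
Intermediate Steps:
a(k) = (3 + k)*(6 + k) (a(k) = (k + 3)*(k + 6) = (3 + k)*(6 + k))
I = -2
-39*I*a(-3) + 39 = -(-78)*(18 + (-3)² + 9*(-3)) + 39 = -(-78)*(18 + 9 - 27) + 39 = -(-78)*0 + 39 = -39*0 + 39 = 0 + 39 = 39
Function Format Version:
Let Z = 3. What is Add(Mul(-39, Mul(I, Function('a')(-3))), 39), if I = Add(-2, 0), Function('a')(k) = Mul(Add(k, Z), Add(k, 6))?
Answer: 39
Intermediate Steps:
Function('a')(k) = Mul(Add(3, k), Add(6, k)) (Function('a')(k) = Mul(Add(k, 3), Add(k, 6)) = Mul(Add(3, k), Add(6, k)))
I = -2
Add(Mul(-39, Mul(I, Function('a')(-3))), 39) = Add(Mul(-39, Mul(-2, Add(18, Pow(-3, 2), Mul(9, -3)))), 39) = Add(Mul(-39, Mul(-2, Add(18, 9, -27))), 39) = Add(Mul(-39, Mul(-2, 0)), 39) = Add(Mul(-39, 0), 39) = Add(0, 39) = 39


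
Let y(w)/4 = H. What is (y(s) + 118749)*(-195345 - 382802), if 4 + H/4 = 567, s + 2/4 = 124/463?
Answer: -73862326279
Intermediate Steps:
s = -215/926 (s = -½ + 124/463 = -215/926 ≈ -0.23218)
H = 2252 (H = -16 + 4*567 = -16 + 2268 = 2252)
y(w) = 9008 (y(w) = 4*2252 = 9008)
(y(s) + 118749)*(-195345 - 382802) = (9008 + 118749)*(-195345 - 382802) = 127757*(-578147) = -73862326279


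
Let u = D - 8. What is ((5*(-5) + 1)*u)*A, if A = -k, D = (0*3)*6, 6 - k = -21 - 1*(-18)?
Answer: -1728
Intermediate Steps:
k = 9 (k = 6 - (-21 - 1*(-18)) = 6 - (-21 + 18) = 6 - 1*(-3) = 6 + 3 = 9)
D = 0 (D = 0*6 = 0)
A = -9 (A = -1*9 = -9)
u = -8 (u = 0 - 8 = -8)
((5*(-5) + 1)*u)*A = ((5*(-5) + 1)*(-8))*(-9) = ((-25 + 1)*(-8))*(-9) = -24*(-8)*(-9) = 192*(-9) = -1728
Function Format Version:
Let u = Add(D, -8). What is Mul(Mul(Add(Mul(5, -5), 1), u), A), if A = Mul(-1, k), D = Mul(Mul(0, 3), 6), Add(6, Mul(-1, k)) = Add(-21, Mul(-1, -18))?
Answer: -1728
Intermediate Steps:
k = 9 (k = Add(6, Mul(-1, Add(-21, Mul(-1, -18)))) = Add(6, Mul(-1, Add(-21, 18))) = Add(6, Mul(-1, -3)) = Add(6, 3) = 9)
D = 0 (D = Mul(0, 6) = 0)
A = -9 (A = Mul(-1, 9) = -9)
u = -8 (u = Add(0, -8) = -8)
Mul(Mul(Add(Mul(5, -5), 1), u), A) = Mul(Mul(Add(Mul(5, -5), 1), -8), -9) = Mul(Mul(Add(-25, 1), -8), -9) = Mul(Mul(-24, -8), -9) = Mul(192, -9) = -1728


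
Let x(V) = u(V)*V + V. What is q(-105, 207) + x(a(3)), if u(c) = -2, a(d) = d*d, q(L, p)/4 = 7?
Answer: 19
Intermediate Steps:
q(L, p) = 28 (q(L, p) = 4*7 = 28)
a(d) = d**2
x(V) = -V (x(V) = -2*V + V = -V)
q(-105, 207) + x(a(3)) = 28 - 1*3**2 = 28 - 1*9 = 28 - 9 = 19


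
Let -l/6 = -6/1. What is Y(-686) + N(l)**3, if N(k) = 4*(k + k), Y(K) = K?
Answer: 23887186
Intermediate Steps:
l = 36 (l = -(-36)/1 = -(-36) = -6*(-6) = 36)
N(k) = 8*k (N(k) = 4*(2*k) = 8*k)
Y(-686) + N(l)**3 = -686 + (8*36)**3 = -686 + 288**3 = -686 + 23887872 = 23887186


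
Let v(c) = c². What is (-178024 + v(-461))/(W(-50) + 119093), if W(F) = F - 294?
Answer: 11499/39583 ≈ 0.29050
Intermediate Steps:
W(F) = -294 + F
(-178024 + v(-461))/(W(-50) + 119093) = (-178024 + (-461)²)/((-294 - 50) + 119093) = (-178024 + 212521)/(-344 + 119093) = 34497/118749 = 34497*(1/118749) = 11499/39583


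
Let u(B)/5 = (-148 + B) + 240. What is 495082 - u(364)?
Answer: 492802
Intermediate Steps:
u(B) = 460 + 5*B (u(B) = 5*((-148 + B) + 240) = 5*(92 + B) = 460 + 5*B)
495082 - u(364) = 495082 - (460 + 5*364) = 495082 - (460 + 1820) = 495082 - 1*2280 = 495082 - 2280 = 492802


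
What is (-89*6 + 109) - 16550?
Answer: -16975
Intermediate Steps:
(-89*6 + 109) - 16550 = (-534 + 109) - 16550 = -425 - 16550 = -16975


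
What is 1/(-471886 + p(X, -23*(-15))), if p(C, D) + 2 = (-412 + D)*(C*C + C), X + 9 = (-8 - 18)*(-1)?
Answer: -1/492390 ≈ -2.0309e-6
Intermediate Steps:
X = 17 (X = -9 + (-8 - 18)*(-1) = -9 - 26*(-1) = -9 + 26 = 17)
p(C, D) = -2 + (-412 + D)*(C + C**2) (p(C, D) = -2 + (-412 + D)*(C*C + C) = -2 + (-412 + D)*(C**2 + C) = -2 + (-412 + D)*(C + C**2))
1/(-471886 + p(X, -23*(-15))) = 1/(-471886 + (-2 - 412*17 - 412*17**2 + 17*(-23*(-15)) - 23*(-15)*17**2)) = 1/(-471886 + (-2 - 7004 - 412*289 + 17*345 + 345*289)) = 1/(-471886 + (-2 - 7004 - 119068 + 5865 + 99705)) = 1/(-471886 - 20504) = 1/(-492390) = -1/492390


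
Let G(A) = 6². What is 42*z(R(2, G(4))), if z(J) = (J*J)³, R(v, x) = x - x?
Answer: 0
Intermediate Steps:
G(A) = 36
R(v, x) = 0
z(J) = J⁶ (z(J) = (J²)³ = J⁶)
42*z(R(2, G(4))) = 42*0⁶ = 42*0 = 0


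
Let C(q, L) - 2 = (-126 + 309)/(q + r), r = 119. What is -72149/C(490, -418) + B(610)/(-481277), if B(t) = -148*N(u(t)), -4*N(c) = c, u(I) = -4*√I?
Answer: -14646247/467 + 148*√610/481277 ≈ -31362.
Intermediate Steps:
C(q, L) = 2 + 183/(119 + q) (C(q, L) = 2 + (-126 + 309)/(q + 119) = 2 + 183/(119 + q))
N(c) = -c/4
B(t) = -148*√t (B(t) = -(-37)*(-4*√t) = -148*√t)
-72149/C(490, -418) + B(610)/(-481277) = -72149*(119 + 490)/(421 + 2*490) - 148*√610/(-481277) = -72149*609/(421 + 980) - 148*√610*(-1/481277) = -72149/((1/609)*1401) + 148*√610/481277 = -72149/467/203 + 148*√610/481277 = -72149*203/467 + 148*√610/481277 = -14646247/467 + 148*√610/481277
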